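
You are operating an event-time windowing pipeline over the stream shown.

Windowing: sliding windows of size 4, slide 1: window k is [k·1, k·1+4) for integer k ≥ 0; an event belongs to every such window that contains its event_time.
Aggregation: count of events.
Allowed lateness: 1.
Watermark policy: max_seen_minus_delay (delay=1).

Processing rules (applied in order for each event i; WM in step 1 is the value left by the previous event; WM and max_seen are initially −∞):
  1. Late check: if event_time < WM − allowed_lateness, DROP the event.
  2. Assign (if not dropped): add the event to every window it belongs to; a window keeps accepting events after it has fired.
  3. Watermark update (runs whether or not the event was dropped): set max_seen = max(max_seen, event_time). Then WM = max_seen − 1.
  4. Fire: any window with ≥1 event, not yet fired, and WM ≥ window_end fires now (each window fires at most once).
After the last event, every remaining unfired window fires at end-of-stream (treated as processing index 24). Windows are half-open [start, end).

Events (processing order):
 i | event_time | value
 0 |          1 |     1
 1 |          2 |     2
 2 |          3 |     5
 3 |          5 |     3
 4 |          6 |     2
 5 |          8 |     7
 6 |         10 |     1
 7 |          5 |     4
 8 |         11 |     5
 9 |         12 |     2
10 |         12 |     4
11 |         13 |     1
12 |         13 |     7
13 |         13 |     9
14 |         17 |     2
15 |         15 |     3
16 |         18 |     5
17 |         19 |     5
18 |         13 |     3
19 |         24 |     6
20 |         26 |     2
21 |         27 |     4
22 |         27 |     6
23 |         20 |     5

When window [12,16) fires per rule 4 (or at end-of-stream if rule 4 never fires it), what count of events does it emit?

i=0 t=1 v=1: → [1,5),[0,4); WM=0
i=1 t=2 v=2: → [2,6),[1,5),[0,4); WM=1
i=2 t=3 v=5: → [3,7),[2,6),[1,5),[0,4); WM=2
i=3 t=5 v=3: → [5,9),[4,8),[3,7),[2,6); WM=4; [0,4) fires=3
i=4 t=6 v=2: → [6,10),[5,9),[4,8),[3,7); WM=5; [1,5) fires=3
i=5 t=8 v=7: → [8,12),[7,11),[6,10),[5,9); WM=7; [2,6) fires=3 [3,7) fires=3
i=6 t=10 v=1: → [10,14),[9,13),[8,12),[7,11); WM=9; [4,8) fires=2 [5,9) fires=3
i=7 t=5 v=4: DROP (t<9-1); WM=9
i=8 t=11 v=5: → [11,15),[10,14),[9,13),[8,12); WM=10; [6,10) fires=2
i=9 t=12 v=2: → [12,16),[11,15),[10,14),[9,13); WM=11; [7,11) fires=2
i=10 t=12 v=4: → [12,16),[11,15),[10,14),[9,13); WM=11
i=11 t=13 v=1: → [13,17),[12,16),[11,15),[10,14); WM=12; [8,12) fires=3
i=12 t=13 v=7: → [13,17),[12,16),[11,15),[10,14); WM=12
i=13 t=13 v=9: → [13,17),[12,16),[11,15),[10,14); WM=12
i=14 t=17 v=2: → [17,21),[16,20),[15,19),[14,18); WM=16; [9,13) fires=4 [10,14) fires=7 [11,15) fires=6 [12,16) fires=5
i=15 t=15 v=3: → [15,19),[14,18),[13,17),[12,16); WM=16
i=16 t=18 v=5: → [18,22),[17,21),[16,20),[15,19); WM=17; [13,17) fires=4
i=17 t=19 v=5: → [19,23),[18,22),[17,21),[16,20); WM=18; [14,18) fires=2
i=18 t=13 v=3: DROP (t<18-1); WM=18
i=19 t=24 v=6: → [24,28),[23,27),[22,26),[21,25); WM=23; [15,19) fires=3 [16,20) fires=3 [17,21) fires=3 [18,22) fires=2 [19,23) fires=1
i=20 t=26 v=2: → [26,30),[25,29),[24,28),[23,27); WM=25; [21,25) fires=1
i=21 t=27 v=4: → [27,31),[26,30),[25,29),[24,28); WM=26; [22,26) fires=1
i=22 t=27 v=6: → [27,31),[26,30),[25,29),[24,28); WM=26
i=23 t=20 v=5: DROP (t<26-1); WM=26

5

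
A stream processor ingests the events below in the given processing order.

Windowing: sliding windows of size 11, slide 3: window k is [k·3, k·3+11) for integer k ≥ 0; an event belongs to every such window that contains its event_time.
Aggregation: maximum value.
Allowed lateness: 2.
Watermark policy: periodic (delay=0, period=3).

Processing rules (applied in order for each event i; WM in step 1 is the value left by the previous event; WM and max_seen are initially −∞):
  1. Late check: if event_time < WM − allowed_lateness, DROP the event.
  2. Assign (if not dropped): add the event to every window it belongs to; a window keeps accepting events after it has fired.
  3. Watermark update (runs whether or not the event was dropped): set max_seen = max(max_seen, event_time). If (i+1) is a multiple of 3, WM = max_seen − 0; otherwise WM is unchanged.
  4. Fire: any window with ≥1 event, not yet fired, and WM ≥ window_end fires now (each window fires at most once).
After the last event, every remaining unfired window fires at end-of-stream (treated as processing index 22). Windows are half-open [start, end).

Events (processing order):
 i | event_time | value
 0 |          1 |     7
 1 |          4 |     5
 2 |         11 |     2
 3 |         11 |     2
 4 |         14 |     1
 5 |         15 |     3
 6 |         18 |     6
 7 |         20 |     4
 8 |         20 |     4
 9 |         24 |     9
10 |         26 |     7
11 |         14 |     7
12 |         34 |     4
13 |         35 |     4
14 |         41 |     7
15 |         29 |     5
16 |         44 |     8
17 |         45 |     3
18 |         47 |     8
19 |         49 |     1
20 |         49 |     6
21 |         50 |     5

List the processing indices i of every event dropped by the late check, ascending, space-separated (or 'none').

11 15

i=0 t=1 v=7: → [0,11); WM=−∞
i=1 t=4 v=5: → [3,14),[0,11); WM=−∞
i=2 t=11 v=2: → [9,20),[6,17),[3,14); WM=11; [0,11) fires=7
i=3 t=11 v=2: → [9,20),[6,17),[3,14); WM=11
i=4 t=14 v=1: → [12,23),[9,20),[6,17); WM=11
i=5 t=15 v=3: → [15,26),[12,23),[9,20),[6,17); WM=15; [3,14) fires=5
i=6 t=18 v=6: → [18,29),[15,26),[12,23),[9,20); WM=15
i=7 t=20 v=4: → [18,29),[15,26),[12,23); WM=15
i=8 t=20 v=4: → [18,29),[15,26),[12,23); WM=20; [6,17) fires=3 [9,20) fires=6
i=9 t=24 v=9: → [24,35),[21,32),[18,29),[15,26); WM=20
i=10 t=26 v=7: → [24,35),[21,32),[18,29); WM=20
i=11 t=14 v=7: DROP (t<20-2); WM=26; [12,23) fires=6 [15,26) fires=9
i=12 t=34 v=4: → [33,44),[30,41),[27,38),[24,35); WM=26
i=13 t=35 v=4: → [33,44),[30,41),[27,38); WM=26
i=14 t=41 v=7: → [39,50),[36,47),[33,44); WM=41; [18,29) fires=9 [21,32) fires=9 [24,35) fires=9 [27,38) fires=4 [30,41) fires=4
i=15 t=29 v=5: DROP (t<41-2); WM=41
i=16 t=44 v=8: → [42,53),[39,50),[36,47); WM=41
i=17 t=45 v=3: → [45,56),[42,53),[39,50),[36,47); WM=45; [33,44) fires=7
i=18 t=47 v=8: → [45,56),[42,53),[39,50); WM=45
i=19 t=49 v=1: → [48,59),[45,56),[42,53),[39,50); WM=45
i=20 t=49 v=6: → [48,59),[45,56),[42,53),[39,50); WM=49; [36,47) fires=8
i=21 t=50 v=5: → [48,59),[45,56),[42,53); WM=49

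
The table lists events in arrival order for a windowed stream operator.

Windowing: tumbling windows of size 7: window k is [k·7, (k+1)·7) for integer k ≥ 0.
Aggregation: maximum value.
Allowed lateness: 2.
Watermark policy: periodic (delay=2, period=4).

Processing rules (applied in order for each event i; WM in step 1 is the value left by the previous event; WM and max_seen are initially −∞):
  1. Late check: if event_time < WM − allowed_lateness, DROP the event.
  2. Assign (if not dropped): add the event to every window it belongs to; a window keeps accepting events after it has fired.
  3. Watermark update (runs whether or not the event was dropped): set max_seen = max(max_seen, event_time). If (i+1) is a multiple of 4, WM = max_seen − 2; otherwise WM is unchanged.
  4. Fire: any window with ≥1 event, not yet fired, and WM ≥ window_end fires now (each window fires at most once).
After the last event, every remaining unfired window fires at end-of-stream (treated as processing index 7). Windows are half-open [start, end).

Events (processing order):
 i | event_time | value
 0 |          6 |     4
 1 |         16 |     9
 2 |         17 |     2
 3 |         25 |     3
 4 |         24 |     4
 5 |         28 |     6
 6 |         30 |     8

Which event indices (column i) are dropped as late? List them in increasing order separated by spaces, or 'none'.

i=0 t=6 v=4: → [0,7); WM=−∞
i=1 t=16 v=9: → [14,21); WM=−∞
i=2 t=17 v=2: → [14,21); WM=−∞
i=3 t=25 v=3: → [21,28); WM=23; [0,7) fires=4 [14,21) fires=9
i=4 t=24 v=4: → [21,28); WM=23
i=5 t=28 v=6: → [28,35); WM=23
i=6 t=30 v=8: → [28,35); WM=23

none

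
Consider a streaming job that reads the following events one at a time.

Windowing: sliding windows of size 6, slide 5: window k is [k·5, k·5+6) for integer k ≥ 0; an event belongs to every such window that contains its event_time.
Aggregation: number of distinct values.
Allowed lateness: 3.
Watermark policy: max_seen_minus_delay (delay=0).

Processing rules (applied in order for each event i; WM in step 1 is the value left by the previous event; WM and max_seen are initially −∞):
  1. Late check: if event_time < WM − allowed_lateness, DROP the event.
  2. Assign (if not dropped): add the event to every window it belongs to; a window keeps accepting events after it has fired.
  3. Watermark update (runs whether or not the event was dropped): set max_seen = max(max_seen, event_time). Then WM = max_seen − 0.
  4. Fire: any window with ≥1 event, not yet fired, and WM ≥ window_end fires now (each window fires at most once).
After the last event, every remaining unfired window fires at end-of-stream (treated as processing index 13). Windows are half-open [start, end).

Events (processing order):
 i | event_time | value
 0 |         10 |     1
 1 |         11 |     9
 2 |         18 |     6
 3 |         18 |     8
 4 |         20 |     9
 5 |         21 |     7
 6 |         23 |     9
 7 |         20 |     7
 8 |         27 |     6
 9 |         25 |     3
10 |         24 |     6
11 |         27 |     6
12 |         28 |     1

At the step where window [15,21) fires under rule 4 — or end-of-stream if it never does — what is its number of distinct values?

3

i=0 t=10 v=1: → [10,16),[5,11); WM=10
i=1 t=11 v=9: → [10,16); WM=11; [5,11) fires=1
i=2 t=18 v=6: → [15,21); WM=18; [10,16) fires=2
i=3 t=18 v=8: → [15,21); WM=18
i=4 t=20 v=9: → [20,26),[15,21); WM=20
i=5 t=21 v=7: → [20,26); WM=21; [15,21) fires=3
i=6 t=23 v=9: → [20,26); WM=23
i=7 t=20 v=7: → [20,26),[15,21); WM=23
i=8 t=27 v=6: → [25,31); WM=27; [20,26) fires=2
i=9 t=25 v=3: → [25,31),[20,26); WM=27
i=10 t=24 v=6: → [20,26); WM=27
i=11 t=27 v=6: → [25,31); WM=27
i=12 t=28 v=1: → [25,31); WM=28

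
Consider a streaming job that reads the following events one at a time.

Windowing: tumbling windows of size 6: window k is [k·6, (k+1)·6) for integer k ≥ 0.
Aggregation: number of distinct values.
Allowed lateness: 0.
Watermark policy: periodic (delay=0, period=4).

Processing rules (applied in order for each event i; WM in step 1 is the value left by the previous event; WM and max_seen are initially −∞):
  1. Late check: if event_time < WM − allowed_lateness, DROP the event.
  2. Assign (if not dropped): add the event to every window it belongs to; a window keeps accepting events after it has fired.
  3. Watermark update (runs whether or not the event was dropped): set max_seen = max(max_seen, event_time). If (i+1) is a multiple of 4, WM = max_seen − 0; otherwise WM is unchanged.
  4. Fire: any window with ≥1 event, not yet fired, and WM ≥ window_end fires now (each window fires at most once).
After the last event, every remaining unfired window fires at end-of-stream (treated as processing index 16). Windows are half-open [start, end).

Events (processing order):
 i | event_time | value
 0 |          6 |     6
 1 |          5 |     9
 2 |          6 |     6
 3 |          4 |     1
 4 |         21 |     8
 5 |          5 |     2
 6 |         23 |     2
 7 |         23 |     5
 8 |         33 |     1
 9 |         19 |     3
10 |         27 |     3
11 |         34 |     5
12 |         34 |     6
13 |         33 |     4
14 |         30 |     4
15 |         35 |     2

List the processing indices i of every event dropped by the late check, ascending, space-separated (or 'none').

5 9 13 14

i=0 t=6 v=6: → [6,12); WM=−∞
i=1 t=5 v=9: → [0,6); WM=−∞
i=2 t=6 v=6: → [6,12); WM=−∞
i=3 t=4 v=1: → [0,6); WM=6; [0,6) fires=2
i=4 t=21 v=8: → [18,24); WM=6
i=5 t=5 v=2: DROP (t<6-0); WM=6
i=6 t=23 v=2: → [18,24); WM=6
i=7 t=23 v=5: → [18,24); WM=23; [6,12) fires=1
i=8 t=33 v=1: → [30,36); WM=23
i=9 t=19 v=3: DROP (t<23-0); WM=23
i=10 t=27 v=3: → [24,30); WM=23
i=11 t=34 v=5: → [30,36); WM=34; [18,24) fires=3 [24,30) fires=1
i=12 t=34 v=6: → [30,36); WM=34
i=13 t=33 v=4: DROP (t<34-0); WM=34
i=14 t=30 v=4: DROP (t<34-0); WM=34
i=15 t=35 v=2: → [30,36); WM=35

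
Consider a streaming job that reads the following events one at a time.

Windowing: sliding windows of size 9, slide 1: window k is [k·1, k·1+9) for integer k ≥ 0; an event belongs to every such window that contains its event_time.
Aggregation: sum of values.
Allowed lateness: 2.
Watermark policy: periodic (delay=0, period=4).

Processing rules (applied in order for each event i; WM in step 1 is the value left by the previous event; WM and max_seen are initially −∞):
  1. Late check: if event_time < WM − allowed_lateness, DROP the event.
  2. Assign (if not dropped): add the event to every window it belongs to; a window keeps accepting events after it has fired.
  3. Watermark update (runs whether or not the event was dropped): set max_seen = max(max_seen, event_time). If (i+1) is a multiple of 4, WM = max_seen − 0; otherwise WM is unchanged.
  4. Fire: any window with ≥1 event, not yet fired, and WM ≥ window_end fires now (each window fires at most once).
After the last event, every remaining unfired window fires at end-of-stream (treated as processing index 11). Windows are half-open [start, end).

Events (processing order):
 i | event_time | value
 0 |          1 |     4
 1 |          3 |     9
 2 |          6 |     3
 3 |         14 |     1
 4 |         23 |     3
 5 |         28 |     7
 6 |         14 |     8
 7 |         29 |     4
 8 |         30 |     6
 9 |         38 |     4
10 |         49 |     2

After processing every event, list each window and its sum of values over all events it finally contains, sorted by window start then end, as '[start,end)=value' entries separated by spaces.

[0,9)=16 [1,10)=16 [2,11)=12 [3,12)=12 [4,13)=3 [5,14)=3 [6,15)=12 [7,16)=9 [8,17)=9 [9,18)=9 [10,19)=9 [11,20)=9 [12,21)=9 [13,22)=9 [14,23)=9 [15,24)=3 [16,25)=3 [17,26)=3 [18,27)=3 [19,28)=3 [20,29)=10 [21,30)=14 [22,31)=20 [23,32)=20 [24,33)=17 [25,34)=17 [26,35)=17 [27,36)=17 [28,37)=17 [29,38)=10 [30,39)=10 [31,40)=4 [32,41)=4 [33,42)=4 [34,43)=4 [35,44)=4 [36,45)=4 [37,46)=4 [38,47)=4 [41,50)=2 [42,51)=2 [43,52)=2 [44,53)=2 [45,54)=2 [46,55)=2 [47,56)=2 [48,57)=2 [49,58)=2

i=0 t=1 v=4: → [1,10),[0,9); WM=−∞
i=1 t=3 v=9: → [3,12),[2,11),[1,10),[0,9); WM=−∞
i=2 t=6 v=3: → [6,15),[5,14),[4,13),[3,12),[2,11),[1,10),[0,9); WM=−∞
i=3 t=14 v=1: → [14,23),[13,22),[12,21),[11,20),[10,19),[9,18),[8,17),[7,16),[6,15); WM=14; [0,9) fires=16 [1,10) fires=16 [2,11) fires=12 [3,12) fires=12 [4,13) fires=3 [5,14) fires=3
i=4 t=23 v=3: → [23,32),[22,31),[21,30),[20,29),[19,28),[18,27),[17,26),[16,25),[15,24); WM=14
i=5 t=28 v=7: → [28,37),[27,36),[26,35),[25,34),[24,33),[23,32),[22,31),[21,30),[20,29); WM=14
i=6 t=14 v=8: → [14,23),[13,22),[12,21),[11,20),[10,19),[9,18),[8,17),[7,16),[6,15); WM=14
i=7 t=29 v=4: → [29,38),[28,37),[27,36),[26,35),[25,34),[24,33),[23,32),[22,31),[21,30); WM=29; [6,15) fires=12 [7,16) fires=9 [8,17) fires=9 [9,18) fires=9 [10,19) fires=9 [11,20) fires=9 [12,21) fires=9 [13,22) fires=9 [14,23) fires=9 [15,24) fires=3 [16,25) fires=3 [17,26) fires=3 [18,27) fires=3 [19,28) fires=3 [20,29) fires=10
i=8 t=30 v=6: → [30,39),[29,38),[28,37),[27,36),[26,35),[25,34),[24,33),[23,32),[22,31); WM=29
i=9 t=38 v=4: → [38,47),[37,46),[36,45),[35,44),[34,43),[33,42),[32,41),[31,40),[30,39); WM=29
i=10 t=49 v=2: → [49,58),[48,57),[47,56),[46,55),[45,54),[44,53),[43,52),[42,51),[41,50); WM=29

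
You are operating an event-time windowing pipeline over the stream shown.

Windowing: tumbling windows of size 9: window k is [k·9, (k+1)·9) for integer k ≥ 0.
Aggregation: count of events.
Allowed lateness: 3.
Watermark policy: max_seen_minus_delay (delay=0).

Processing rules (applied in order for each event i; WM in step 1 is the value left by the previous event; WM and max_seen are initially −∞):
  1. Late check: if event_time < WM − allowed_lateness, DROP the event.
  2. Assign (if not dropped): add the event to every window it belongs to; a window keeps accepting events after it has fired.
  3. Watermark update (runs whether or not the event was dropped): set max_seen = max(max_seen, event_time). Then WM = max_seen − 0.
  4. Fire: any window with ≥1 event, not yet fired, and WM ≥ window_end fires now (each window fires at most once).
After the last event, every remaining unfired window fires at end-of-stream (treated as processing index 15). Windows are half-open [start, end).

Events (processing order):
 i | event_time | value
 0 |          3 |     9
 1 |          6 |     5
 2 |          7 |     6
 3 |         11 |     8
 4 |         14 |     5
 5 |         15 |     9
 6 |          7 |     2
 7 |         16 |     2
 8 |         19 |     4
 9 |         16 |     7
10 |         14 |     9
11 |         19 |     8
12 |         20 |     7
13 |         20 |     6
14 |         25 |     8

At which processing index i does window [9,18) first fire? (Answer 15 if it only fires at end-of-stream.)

8

i=0 t=3 v=9: → [0,9); WM=3
i=1 t=6 v=5: → [0,9); WM=6
i=2 t=7 v=6: → [0,9); WM=7
i=3 t=11 v=8: → [9,18); WM=11; [0,9) fires=3
i=4 t=14 v=5: → [9,18); WM=14
i=5 t=15 v=9: → [9,18); WM=15
i=6 t=7 v=2: DROP (t<15-3); WM=15
i=7 t=16 v=2: → [9,18); WM=16
i=8 t=19 v=4: → [18,27); WM=19; [9,18) fires=4
i=9 t=16 v=7: → [9,18); WM=19
i=10 t=14 v=9: DROP (t<19-3); WM=19
i=11 t=19 v=8: → [18,27); WM=19
i=12 t=20 v=7: → [18,27); WM=20
i=13 t=20 v=6: → [18,27); WM=20
i=14 t=25 v=8: → [18,27); WM=25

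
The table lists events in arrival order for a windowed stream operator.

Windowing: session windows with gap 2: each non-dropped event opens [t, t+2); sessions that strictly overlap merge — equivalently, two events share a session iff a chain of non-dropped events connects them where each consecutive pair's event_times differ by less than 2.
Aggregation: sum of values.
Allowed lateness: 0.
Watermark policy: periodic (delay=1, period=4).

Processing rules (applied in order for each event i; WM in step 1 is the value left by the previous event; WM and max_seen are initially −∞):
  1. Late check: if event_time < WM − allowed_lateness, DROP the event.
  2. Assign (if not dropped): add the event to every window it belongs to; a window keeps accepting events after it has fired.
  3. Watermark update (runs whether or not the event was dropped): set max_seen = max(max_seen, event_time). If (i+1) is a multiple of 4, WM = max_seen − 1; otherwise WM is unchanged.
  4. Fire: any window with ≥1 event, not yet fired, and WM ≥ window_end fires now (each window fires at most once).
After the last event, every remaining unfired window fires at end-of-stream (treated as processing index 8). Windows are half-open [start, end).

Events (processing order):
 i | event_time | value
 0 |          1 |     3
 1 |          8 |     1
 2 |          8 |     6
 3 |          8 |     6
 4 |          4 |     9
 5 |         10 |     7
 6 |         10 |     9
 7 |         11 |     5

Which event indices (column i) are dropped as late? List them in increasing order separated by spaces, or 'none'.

4

i=0 t=1 v=3: → [1,3); WM=−∞
i=1 t=8 v=1: → [8,10); WM=−∞
i=2 t=8 v=6: → [8,10); WM=−∞
i=3 t=8 v=6: → [8,10); WM=7
i=4 t=4 v=9: DROP (t<7-0); WM=7
i=5 t=10 v=7: → [10,12); WM=7
i=6 t=10 v=9: → [10,12); WM=7
i=7 t=11 v=5: → [10,13); WM=10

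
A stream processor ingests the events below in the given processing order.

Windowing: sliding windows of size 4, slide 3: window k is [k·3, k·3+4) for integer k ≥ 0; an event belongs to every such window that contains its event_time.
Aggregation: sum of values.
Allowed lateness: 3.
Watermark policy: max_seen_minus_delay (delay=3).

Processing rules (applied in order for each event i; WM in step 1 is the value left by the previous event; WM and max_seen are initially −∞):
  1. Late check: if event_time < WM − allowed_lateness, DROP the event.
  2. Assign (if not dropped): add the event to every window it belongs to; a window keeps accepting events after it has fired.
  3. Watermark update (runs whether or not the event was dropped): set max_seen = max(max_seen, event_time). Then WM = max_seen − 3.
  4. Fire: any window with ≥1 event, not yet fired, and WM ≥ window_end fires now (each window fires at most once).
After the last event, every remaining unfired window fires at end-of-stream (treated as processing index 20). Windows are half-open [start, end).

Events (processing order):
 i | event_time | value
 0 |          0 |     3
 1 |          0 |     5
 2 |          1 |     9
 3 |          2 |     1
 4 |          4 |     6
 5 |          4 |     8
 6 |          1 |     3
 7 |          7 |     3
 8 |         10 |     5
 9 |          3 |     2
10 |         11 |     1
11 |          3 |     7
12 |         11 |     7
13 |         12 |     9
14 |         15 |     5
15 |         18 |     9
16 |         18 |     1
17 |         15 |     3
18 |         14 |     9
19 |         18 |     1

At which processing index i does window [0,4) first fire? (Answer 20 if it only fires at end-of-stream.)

7

i=0 t=0 v=3: → [0,4); WM=-3
i=1 t=0 v=5: → [0,4); WM=-3
i=2 t=1 v=9: → [0,4); WM=-2
i=3 t=2 v=1: → [0,4); WM=-1
i=4 t=4 v=6: → [3,7); WM=1
i=5 t=4 v=8: → [3,7); WM=1
i=6 t=1 v=3: → [0,4); WM=1
i=7 t=7 v=3: → [6,10); WM=4; [0,4) fires=21
i=8 t=10 v=5: → [9,13); WM=7; [3,7) fires=14
i=9 t=3 v=2: DROP (t<7-3); WM=7
i=10 t=11 v=1: → [9,13); WM=8
i=11 t=3 v=7: DROP (t<8-3); WM=8
i=12 t=11 v=7: → [9,13); WM=8
i=13 t=12 v=9: → [12,16),[9,13); WM=9
i=14 t=15 v=5: → [15,19),[12,16); WM=12; [6,10) fires=3
i=15 t=18 v=9: → [18,22),[15,19); WM=15; [9,13) fires=22
i=16 t=18 v=1: → [18,22),[15,19); WM=15
i=17 t=15 v=3: → [15,19),[12,16); WM=15
i=18 t=14 v=9: → [12,16); WM=15
i=19 t=18 v=1: → [18,22),[15,19); WM=15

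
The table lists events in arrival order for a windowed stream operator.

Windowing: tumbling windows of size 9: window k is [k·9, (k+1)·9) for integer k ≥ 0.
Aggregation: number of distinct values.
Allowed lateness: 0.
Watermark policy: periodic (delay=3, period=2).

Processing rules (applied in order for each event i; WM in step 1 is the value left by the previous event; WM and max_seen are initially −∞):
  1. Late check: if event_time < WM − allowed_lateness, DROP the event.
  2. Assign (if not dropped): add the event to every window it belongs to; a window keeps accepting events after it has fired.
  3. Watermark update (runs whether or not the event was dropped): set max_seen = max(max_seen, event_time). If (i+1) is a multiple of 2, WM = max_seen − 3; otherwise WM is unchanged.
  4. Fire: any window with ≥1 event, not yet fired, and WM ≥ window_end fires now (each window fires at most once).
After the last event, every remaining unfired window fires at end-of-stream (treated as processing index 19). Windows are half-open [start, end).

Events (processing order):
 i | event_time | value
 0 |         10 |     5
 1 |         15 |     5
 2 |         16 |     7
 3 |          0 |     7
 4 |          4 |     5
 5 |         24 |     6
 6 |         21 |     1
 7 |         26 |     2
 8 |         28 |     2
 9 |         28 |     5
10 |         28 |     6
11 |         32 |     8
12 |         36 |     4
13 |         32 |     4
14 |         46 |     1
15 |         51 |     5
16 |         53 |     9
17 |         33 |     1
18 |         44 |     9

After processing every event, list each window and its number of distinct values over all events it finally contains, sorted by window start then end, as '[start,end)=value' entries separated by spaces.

[9,18)=2 [18,27)=3 [27,36)=5 [36,45)=1 [45,54)=3

i=0 t=10 v=5: → [9,18); WM=−∞
i=1 t=15 v=5: → [9,18); WM=12
i=2 t=16 v=7: → [9,18); WM=12
i=3 t=0 v=7: DROP (t<12-0); WM=13
i=4 t=4 v=5: DROP (t<13-0); WM=13
i=5 t=24 v=6: → [18,27); WM=21; [9,18) fires=2
i=6 t=21 v=1: → [18,27); WM=21
i=7 t=26 v=2: → [18,27); WM=23
i=8 t=28 v=2: → [27,36); WM=23
i=9 t=28 v=5: → [27,36); WM=25
i=10 t=28 v=6: → [27,36); WM=25
i=11 t=32 v=8: → [27,36); WM=29; [18,27) fires=3
i=12 t=36 v=4: → [36,45); WM=29
i=13 t=32 v=4: → [27,36); WM=33
i=14 t=46 v=1: → [45,54); WM=33
i=15 t=51 v=5: → [45,54); WM=48; [27,36) fires=5 [36,45) fires=1
i=16 t=53 v=9: → [45,54); WM=48
i=17 t=33 v=1: DROP (t<48-0); WM=50
i=18 t=44 v=9: DROP (t<50-0); WM=50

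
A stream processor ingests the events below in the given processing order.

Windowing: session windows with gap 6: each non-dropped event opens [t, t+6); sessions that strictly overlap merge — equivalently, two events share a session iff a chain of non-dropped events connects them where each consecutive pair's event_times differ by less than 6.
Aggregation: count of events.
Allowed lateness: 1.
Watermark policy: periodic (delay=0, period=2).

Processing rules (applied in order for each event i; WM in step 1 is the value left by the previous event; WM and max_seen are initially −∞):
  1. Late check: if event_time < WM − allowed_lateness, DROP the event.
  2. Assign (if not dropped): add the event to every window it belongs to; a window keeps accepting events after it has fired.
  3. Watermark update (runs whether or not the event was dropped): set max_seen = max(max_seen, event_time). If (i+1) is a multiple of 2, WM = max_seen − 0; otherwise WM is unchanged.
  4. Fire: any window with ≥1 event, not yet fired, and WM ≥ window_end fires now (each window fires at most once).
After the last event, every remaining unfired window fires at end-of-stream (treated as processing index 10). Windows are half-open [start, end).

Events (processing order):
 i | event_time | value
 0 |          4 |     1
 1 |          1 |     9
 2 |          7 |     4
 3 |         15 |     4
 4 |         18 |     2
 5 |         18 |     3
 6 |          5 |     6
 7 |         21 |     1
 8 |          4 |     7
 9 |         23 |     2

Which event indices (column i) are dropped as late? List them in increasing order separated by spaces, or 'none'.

6 8

i=0 t=4 v=1: → [4,10); WM=−∞
i=1 t=1 v=9: → [1,10); WM=4
i=2 t=7 v=4: → [1,13); WM=4
i=3 t=15 v=4: → [15,21); WM=15
i=4 t=18 v=2: → [15,24); WM=15
i=5 t=18 v=3: → [15,24); WM=18
i=6 t=5 v=6: DROP (t<18-1); WM=18
i=7 t=21 v=1: → [15,27); WM=21
i=8 t=4 v=7: DROP (t<21-1); WM=21
i=9 t=23 v=2: → [15,29); WM=23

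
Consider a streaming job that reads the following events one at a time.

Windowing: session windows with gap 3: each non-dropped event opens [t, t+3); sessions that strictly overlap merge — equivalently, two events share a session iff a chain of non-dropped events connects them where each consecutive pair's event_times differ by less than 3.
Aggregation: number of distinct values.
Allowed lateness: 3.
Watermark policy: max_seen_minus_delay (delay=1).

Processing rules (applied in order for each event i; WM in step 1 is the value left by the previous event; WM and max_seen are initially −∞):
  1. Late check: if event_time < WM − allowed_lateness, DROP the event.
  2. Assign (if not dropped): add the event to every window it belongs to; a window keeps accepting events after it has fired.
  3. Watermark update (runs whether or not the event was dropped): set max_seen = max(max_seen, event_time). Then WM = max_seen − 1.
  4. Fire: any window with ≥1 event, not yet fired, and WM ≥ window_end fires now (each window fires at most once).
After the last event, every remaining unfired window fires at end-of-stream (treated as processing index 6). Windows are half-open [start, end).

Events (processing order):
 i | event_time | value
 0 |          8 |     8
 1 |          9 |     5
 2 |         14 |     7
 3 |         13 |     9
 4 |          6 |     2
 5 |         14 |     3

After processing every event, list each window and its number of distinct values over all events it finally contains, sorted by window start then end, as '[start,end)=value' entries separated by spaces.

i=0 t=8 v=8: → [8,11); WM=7
i=1 t=9 v=5: → [8,12); WM=8
i=2 t=14 v=7: → [14,17); WM=13
i=3 t=13 v=9: → [13,17); WM=13
i=4 t=6 v=2: DROP (t<13-3); WM=13
i=5 t=14 v=3: → [13,17); WM=13

[8,12)=2 [13,17)=3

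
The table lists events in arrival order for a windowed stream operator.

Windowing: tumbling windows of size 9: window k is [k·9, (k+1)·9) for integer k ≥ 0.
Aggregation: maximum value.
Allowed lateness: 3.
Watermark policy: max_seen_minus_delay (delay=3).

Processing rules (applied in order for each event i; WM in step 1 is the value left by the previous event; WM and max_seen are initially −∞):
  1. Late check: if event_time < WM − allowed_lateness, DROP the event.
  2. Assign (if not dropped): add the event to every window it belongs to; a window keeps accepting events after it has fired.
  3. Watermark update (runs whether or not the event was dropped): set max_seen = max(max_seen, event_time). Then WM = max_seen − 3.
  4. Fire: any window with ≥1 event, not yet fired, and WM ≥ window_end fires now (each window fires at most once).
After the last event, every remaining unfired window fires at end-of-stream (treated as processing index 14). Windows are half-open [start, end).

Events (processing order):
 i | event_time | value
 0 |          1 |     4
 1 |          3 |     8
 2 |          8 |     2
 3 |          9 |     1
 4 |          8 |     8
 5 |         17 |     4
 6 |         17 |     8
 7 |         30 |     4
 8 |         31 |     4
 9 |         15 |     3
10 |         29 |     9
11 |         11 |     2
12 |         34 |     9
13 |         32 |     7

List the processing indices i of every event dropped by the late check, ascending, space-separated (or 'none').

9 11

i=0 t=1 v=4: → [0,9); WM=-2
i=1 t=3 v=8: → [0,9); WM=0
i=2 t=8 v=2: → [0,9); WM=5
i=3 t=9 v=1: → [9,18); WM=6
i=4 t=8 v=8: → [0,9); WM=6
i=5 t=17 v=4: → [9,18); WM=14; [0,9) fires=8
i=6 t=17 v=8: → [9,18); WM=14
i=7 t=30 v=4: → [27,36); WM=27; [9,18) fires=8
i=8 t=31 v=4: → [27,36); WM=28
i=9 t=15 v=3: DROP (t<28-3); WM=28
i=10 t=29 v=9: → [27,36); WM=28
i=11 t=11 v=2: DROP (t<28-3); WM=28
i=12 t=34 v=9: → [27,36); WM=31
i=13 t=32 v=7: → [27,36); WM=31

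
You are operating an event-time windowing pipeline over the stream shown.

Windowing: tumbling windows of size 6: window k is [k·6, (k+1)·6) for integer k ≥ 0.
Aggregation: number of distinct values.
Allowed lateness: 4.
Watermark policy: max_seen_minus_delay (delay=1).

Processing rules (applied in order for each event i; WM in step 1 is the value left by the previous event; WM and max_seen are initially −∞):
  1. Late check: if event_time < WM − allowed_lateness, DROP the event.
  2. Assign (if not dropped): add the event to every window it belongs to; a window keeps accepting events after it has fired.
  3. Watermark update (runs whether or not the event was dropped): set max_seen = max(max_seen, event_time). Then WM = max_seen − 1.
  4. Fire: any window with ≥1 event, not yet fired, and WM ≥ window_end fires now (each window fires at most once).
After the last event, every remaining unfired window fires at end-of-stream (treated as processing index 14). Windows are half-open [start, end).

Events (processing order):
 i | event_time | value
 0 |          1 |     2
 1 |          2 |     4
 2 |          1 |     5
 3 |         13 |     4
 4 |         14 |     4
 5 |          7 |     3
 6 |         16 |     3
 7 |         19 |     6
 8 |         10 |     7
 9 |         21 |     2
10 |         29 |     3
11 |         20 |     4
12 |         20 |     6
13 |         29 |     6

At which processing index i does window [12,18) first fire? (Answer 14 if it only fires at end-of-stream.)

i=0 t=1 v=2: → [0,6); WM=0
i=1 t=2 v=4: → [0,6); WM=1
i=2 t=1 v=5: → [0,6); WM=1
i=3 t=13 v=4: → [12,18); WM=12; [0,6) fires=3
i=4 t=14 v=4: → [12,18); WM=13
i=5 t=7 v=3: DROP (t<13-4); WM=13
i=6 t=16 v=3: → [12,18); WM=15
i=7 t=19 v=6: → [18,24); WM=18; [12,18) fires=2
i=8 t=10 v=7: DROP (t<18-4); WM=18
i=9 t=21 v=2: → [18,24); WM=20
i=10 t=29 v=3: → [24,30); WM=28; [18,24) fires=2
i=11 t=20 v=4: DROP (t<28-4); WM=28
i=12 t=20 v=6: DROP (t<28-4); WM=28
i=13 t=29 v=6: → [24,30); WM=28

7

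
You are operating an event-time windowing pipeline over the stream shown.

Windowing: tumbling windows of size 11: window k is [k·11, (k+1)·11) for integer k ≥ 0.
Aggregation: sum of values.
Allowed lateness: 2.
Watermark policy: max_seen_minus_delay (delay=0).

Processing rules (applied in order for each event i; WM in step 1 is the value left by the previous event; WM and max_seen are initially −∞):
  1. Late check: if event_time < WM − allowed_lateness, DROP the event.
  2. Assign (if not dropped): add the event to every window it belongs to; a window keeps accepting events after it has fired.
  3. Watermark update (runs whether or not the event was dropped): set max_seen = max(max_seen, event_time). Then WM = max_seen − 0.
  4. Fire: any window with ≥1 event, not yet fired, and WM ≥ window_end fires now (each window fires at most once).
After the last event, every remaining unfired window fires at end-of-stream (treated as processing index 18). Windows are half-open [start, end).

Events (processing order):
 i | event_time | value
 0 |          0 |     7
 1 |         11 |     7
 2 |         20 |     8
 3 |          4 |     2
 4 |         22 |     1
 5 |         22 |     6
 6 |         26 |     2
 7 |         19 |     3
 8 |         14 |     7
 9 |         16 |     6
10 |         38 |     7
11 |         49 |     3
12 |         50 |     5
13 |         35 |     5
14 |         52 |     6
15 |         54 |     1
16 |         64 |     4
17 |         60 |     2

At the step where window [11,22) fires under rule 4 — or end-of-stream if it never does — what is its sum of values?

15

i=0 t=0 v=7: → [0,11); WM=0
i=1 t=11 v=7: → [11,22); WM=11; [0,11) fires=7
i=2 t=20 v=8: → [11,22); WM=20
i=3 t=4 v=2: DROP (t<20-2); WM=20
i=4 t=22 v=1: → [22,33); WM=22; [11,22) fires=15
i=5 t=22 v=6: → [22,33); WM=22
i=6 t=26 v=2: → [22,33); WM=26
i=7 t=19 v=3: DROP (t<26-2); WM=26
i=8 t=14 v=7: DROP (t<26-2); WM=26
i=9 t=16 v=6: DROP (t<26-2); WM=26
i=10 t=38 v=7: → [33,44); WM=38; [22,33) fires=9
i=11 t=49 v=3: → [44,55); WM=49; [33,44) fires=7
i=12 t=50 v=5: → [44,55); WM=50
i=13 t=35 v=5: DROP (t<50-2); WM=50
i=14 t=52 v=6: → [44,55); WM=52
i=15 t=54 v=1: → [44,55); WM=54
i=16 t=64 v=4: → [55,66); WM=64; [44,55) fires=15
i=17 t=60 v=2: DROP (t<64-2); WM=64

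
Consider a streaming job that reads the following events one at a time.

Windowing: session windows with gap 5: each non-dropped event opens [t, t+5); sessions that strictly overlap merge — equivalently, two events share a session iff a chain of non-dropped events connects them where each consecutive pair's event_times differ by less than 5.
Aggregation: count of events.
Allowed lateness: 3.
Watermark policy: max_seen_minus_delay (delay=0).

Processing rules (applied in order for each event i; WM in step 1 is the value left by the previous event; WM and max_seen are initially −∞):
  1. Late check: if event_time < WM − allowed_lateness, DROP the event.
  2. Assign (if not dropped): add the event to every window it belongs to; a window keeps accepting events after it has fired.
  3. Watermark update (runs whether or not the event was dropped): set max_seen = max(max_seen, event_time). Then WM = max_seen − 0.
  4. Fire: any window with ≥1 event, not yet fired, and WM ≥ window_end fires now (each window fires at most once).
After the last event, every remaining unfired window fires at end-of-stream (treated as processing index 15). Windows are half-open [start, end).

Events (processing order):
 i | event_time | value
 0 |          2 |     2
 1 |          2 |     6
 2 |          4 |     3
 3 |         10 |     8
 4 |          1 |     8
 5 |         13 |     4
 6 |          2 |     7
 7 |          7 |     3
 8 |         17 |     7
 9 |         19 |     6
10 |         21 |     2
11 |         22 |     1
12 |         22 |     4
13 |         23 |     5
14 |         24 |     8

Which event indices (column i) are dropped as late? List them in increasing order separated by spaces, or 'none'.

4 6 7

i=0 t=2 v=2: → [2,7); WM=2
i=1 t=2 v=6: → [2,7); WM=2
i=2 t=4 v=3: → [2,9); WM=4
i=3 t=10 v=8: → [10,15); WM=10
i=4 t=1 v=8: DROP (t<10-3); WM=10
i=5 t=13 v=4: → [10,18); WM=13
i=6 t=2 v=7: DROP (t<13-3); WM=13
i=7 t=7 v=3: DROP (t<13-3); WM=13
i=8 t=17 v=7: → [10,22); WM=17
i=9 t=19 v=6: → [10,24); WM=19
i=10 t=21 v=2: → [10,26); WM=21
i=11 t=22 v=1: → [10,27); WM=22
i=12 t=22 v=4: → [10,27); WM=22
i=13 t=23 v=5: → [10,28); WM=23
i=14 t=24 v=8: → [10,29); WM=24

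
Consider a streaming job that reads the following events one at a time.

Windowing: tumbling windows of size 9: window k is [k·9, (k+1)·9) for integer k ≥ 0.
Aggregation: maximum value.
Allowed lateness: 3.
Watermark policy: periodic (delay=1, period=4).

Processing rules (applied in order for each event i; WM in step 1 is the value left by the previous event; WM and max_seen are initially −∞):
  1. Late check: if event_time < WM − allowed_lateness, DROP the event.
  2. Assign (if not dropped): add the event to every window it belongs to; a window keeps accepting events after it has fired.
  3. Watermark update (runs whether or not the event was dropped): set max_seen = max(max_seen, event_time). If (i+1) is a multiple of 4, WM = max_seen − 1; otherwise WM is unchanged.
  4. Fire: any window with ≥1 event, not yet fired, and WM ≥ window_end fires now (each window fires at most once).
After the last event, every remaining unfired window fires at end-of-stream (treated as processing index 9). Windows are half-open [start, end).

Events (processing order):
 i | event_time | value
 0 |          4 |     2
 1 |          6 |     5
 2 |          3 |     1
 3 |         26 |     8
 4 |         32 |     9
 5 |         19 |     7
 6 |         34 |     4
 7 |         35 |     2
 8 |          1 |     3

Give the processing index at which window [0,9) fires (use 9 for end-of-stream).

3

i=0 t=4 v=2: → [0,9); WM=−∞
i=1 t=6 v=5: → [0,9); WM=−∞
i=2 t=3 v=1: → [0,9); WM=−∞
i=3 t=26 v=8: → [18,27); WM=25; [0,9) fires=5
i=4 t=32 v=9: → [27,36); WM=25
i=5 t=19 v=7: DROP (t<25-3); WM=25
i=6 t=34 v=4: → [27,36); WM=25
i=7 t=35 v=2: → [27,36); WM=34; [18,27) fires=8
i=8 t=1 v=3: DROP (t<34-3); WM=34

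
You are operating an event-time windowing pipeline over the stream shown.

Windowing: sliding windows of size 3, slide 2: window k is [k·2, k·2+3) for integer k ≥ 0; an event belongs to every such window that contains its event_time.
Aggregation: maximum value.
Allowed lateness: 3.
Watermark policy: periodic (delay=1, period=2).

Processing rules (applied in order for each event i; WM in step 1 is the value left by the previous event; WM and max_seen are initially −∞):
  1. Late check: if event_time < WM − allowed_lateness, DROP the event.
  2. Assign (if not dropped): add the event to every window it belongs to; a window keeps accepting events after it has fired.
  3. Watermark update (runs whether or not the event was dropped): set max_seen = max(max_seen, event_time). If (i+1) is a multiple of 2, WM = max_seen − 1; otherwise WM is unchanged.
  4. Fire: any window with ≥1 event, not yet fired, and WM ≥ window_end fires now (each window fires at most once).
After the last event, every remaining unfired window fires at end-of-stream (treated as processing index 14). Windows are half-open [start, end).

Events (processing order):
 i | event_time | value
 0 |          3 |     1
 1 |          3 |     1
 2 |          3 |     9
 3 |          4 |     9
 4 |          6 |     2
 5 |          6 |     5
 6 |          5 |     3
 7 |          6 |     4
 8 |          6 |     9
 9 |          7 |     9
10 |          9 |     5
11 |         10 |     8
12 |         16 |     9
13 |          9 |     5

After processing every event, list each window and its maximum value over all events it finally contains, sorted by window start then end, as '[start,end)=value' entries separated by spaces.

i=0 t=3 v=1: → [2,5); WM=−∞
i=1 t=3 v=1: → [2,5); WM=2
i=2 t=3 v=9: → [2,5); WM=2
i=3 t=4 v=9: → [4,7),[2,5); WM=3
i=4 t=6 v=2: → [6,9),[4,7); WM=3
i=5 t=6 v=5: → [6,9),[4,7); WM=5; [2,5) fires=9
i=6 t=5 v=3: → [4,7); WM=5
i=7 t=6 v=4: → [6,9),[4,7); WM=5
i=8 t=6 v=9: → [6,9),[4,7); WM=5
i=9 t=7 v=9: → [6,9); WM=6
i=10 t=9 v=5: → [8,11); WM=6
i=11 t=10 v=8: → [10,13),[8,11); WM=9; [4,7) fires=9 [6,9) fires=9
i=12 t=16 v=9: → [16,19),[14,17); WM=9
i=13 t=9 v=5: → [8,11); WM=15; [8,11) fires=8 [10,13) fires=8

[2,5)=9 [4,7)=9 [6,9)=9 [8,11)=8 [10,13)=8 [14,17)=9 [16,19)=9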